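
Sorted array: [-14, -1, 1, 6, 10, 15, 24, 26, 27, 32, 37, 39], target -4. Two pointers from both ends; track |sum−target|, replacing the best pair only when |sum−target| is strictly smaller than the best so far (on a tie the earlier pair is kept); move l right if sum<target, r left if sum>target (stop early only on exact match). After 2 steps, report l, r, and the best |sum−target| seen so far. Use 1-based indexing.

[1,12] -14+39=25 d=29 * → r--
[1,11] -14+37=23 d=27 * → r--

l=1, r=10, best |Δ|=27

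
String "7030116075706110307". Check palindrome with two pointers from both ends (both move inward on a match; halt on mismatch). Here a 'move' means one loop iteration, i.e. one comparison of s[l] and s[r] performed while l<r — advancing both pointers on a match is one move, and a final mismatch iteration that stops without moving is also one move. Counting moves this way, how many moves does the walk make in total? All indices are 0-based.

l=0 r=18: '7'=='7', l++,r--
l=1 r=17: '0'=='0', l++,r--
l=2 r=16: '3'=='3', l++,r--
l=3 r=15: '0'=='0', l++,r--
l=4 r=14: '1'=='1', l++,r--
l=5 r=13: '1'=='1', l++,r--
l=6 r=12: '6'=='6', l++,r--
l=7 r=11: '0'=='0', l++,r--
l=8 r=10: '7'=='7', l++,r--

9 moves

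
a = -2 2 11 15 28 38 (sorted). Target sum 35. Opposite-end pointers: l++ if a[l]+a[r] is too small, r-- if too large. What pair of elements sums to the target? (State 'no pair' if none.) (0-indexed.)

l=0 r=5: -2+38=36 >35, r--
l=0 r=4: -2+28=26 <35, l++
l=1 r=4: 2+28=30 <35, l++
l=2 r=4: 11+28=39 >35, r--
l=2 r=3: 11+15=26 <35, l++

no pair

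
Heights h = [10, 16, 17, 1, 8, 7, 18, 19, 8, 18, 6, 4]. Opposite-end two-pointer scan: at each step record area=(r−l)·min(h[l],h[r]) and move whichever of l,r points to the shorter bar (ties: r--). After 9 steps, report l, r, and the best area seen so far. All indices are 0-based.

[0,11] min(10,4)*11=44 best=44 * → r--
[0,10] min(10,6)*10=60 best=60 * → r--
[0,9] min(10,18)*9=90 best=90 * → l++
[1,9] min(16,18)*8=128 best=128 * → l++
[2,9] min(17,18)*7=119 best=128 → l++
[3,9] min(1,18)*6=6 best=128 → l++
[4,9] min(8,18)*5=40 best=128 → l++
[5,9] min(7,18)*4=28 best=128 → l++
[6,9] min(18,18)*3=54 best=128 → r--

l=6, r=8, best area=128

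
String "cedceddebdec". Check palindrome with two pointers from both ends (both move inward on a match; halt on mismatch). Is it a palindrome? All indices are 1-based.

not a palindrome (mismatch at 4,9)

[1,12] 'c'=='c' → l++,r--
[2,11] 'e'=='e' → l++,r--
[3,10] 'd'=='d' → l++,r--
[4,9] 'c'!='b' → stop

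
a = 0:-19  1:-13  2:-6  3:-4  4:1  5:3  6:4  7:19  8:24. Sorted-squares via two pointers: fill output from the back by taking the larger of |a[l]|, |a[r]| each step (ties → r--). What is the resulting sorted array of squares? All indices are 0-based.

[1, 9, 16, 16, 36, 169, 361, 361, 576]

[0,8] |-19|<=|24| out[8]=576 → r--
[0,7] |-19|<=|19| out[7]=361 → r--
[0,6] |-19|>|4| out[6]=361 → l++
[1,6] |-13|>|4| out[5]=169 → l++
[2,6] |-6|>|4| out[4]=36 → l++
[3,6] |-4|<=|4| out[3]=16 → r--
[3,5] |-4|>|3| out[2]=16 → l++
[4,5] |1|<=|3| out[1]=9 → r--
[4,4] |1|<=|1| out[0]=1 → r--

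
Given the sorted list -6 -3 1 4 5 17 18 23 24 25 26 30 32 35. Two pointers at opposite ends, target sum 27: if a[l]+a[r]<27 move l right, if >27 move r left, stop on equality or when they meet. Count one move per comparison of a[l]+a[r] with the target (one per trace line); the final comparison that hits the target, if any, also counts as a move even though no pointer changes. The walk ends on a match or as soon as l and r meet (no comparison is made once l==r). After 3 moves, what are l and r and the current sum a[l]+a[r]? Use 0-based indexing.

l=1, r=11, sum=27

l=0 r=13: -6+35=29 >27, r--
l=0 r=12: -6+32=26 <27, l++
l=1 r=12: -3+32=29 >27, r--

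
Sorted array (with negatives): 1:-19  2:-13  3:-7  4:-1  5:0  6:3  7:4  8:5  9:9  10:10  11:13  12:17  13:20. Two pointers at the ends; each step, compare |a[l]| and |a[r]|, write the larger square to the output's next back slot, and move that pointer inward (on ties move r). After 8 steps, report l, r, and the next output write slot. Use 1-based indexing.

[1,13] |-19|<=|20| out[13]=400 → r--
[1,12] |-19|>|17| out[12]=361 → l++
[2,12] |-13|<=|17| out[11]=289 → r--
[2,11] |-13|<=|13| out[10]=169 → r--
[2,10] |-13|>|10| out[9]=169 → l++
[3,10] |-7|<=|10| out[8]=100 → r--
[3,9] |-7|<=|9| out[7]=81 → r--
[3,8] |-7|>|5| out[6]=49 → l++

l=4, r=8, next write slot=5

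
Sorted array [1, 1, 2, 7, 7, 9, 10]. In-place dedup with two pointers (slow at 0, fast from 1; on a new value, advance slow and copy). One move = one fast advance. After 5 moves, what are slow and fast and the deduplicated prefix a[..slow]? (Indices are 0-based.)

(s=0,f=1) a[fast]=1=a[slow] dup → fast++
(s=0,f=2) a[fast]=2≠a[slow]=1 write a[1]=2 → slow++,fast++
(s=1,f=3) a[fast]=7≠a[slow]=2 write a[2]=7 → slow++,fast++
(s=2,f=4) a[fast]=7=a[slow] dup → fast++
(s=2,f=5) a[fast]=9≠a[slow]=7 write a[3]=9 → slow++,fast++

slow=3, fast=6, prefix=[1, 2, 7, 9]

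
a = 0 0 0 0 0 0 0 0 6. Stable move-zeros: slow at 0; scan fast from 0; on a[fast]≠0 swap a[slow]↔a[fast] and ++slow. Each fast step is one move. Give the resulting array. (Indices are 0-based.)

slow=0 fast=0: a[fast]=0, fast++
slow=0 fast=1: a[fast]=0, fast++
slow=0 fast=2: a[fast]=0, fast++
slow=0 fast=3: a[fast]=0, fast++
slow=0 fast=4: a[fast]=0, fast++
slow=0 fast=5: a[fast]=0, fast++
slow=0 fast=6: a[fast]=0, fast++
slow=0 fast=7: a[fast]=0, fast++
slow=0 fast=8: a[fast]=6≠0 swap→a[0]=6, slow++,fast++

[6, 0, 0, 0, 0, 0, 0, 0, 0]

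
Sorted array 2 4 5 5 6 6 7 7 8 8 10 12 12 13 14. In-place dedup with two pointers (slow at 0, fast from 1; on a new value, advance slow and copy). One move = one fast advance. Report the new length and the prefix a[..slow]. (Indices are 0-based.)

length 10; prefix = [2, 4, 5, 6, 7, 8, 10, 12, 13, 14]

(s=0,f=1) a[fast]=4≠a[slow]=2 write a[1]=4 → slow++,fast++
(s=1,f=2) a[fast]=5≠a[slow]=4 write a[2]=5 → slow++,fast++
(s=2,f=3) a[fast]=5=a[slow] dup → fast++
(s=2,f=4) a[fast]=6≠a[slow]=5 write a[3]=6 → slow++,fast++
(s=3,f=5) a[fast]=6=a[slow] dup → fast++
(s=3,f=6) a[fast]=7≠a[slow]=6 write a[4]=7 → slow++,fast++
(s=4,f=7) a[fast]=7=a[slow] dup → fast++
(s=4,f=8) a[fast]=8≠a[slow]=7 write a[5]=8 → slow++,fast++
(s=5,f=9) a[fast]=8=a[slow] dup → fast++
(s=5,f=10) a[fast]=10≠a[slow]=8 write a[6]=10 → slow++,fast++
(s=6,f=11) a[fast]=12≠a[slow]=10 write a[7]=12 → slow++,fast++
(s=7,f=12) a[fast]=12=a[slow] dup → fast++
(s=7,f=13) a[fast]=13≠a[slow]=12 write a[8]=13 → slow++,fast++
(s=8,f=14) a[fast]=14≠a[slow]=13 write a[9]=14 → slow++,fast++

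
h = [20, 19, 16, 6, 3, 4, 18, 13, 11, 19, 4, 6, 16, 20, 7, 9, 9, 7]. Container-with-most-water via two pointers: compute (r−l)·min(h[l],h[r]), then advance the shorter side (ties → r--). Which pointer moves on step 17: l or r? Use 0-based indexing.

r

[0,17] min(20,7)*17=119 best=119 * → r--
[0,16] min(20,9)*16=144 best=144 * → r--
[0,15] min(20,9)*15=135 best=144 → r--
[0,14] min(20,7)*14=98 best=144 → r--
[0,13] min(20,20)*13=260 best=260 * → r--
[0,12] min(20,16)*12=192 best=260 → r--
[0,11] min(20,6)*11=66 best=260 → r--
[0,10] min(20,4)*10=40 best=260 → r--
[0,9] min(20,19)*9=171 best=260 → r--
[0,8] min(20,11)*8=88 best=260 → r--
[0,7] min(20,13)*7=91 best=260 → r--
[0,6] min(20,18)*6=108 best=260 → r--
[0,5] min(20,4)*5=20 best=260 → r--
[0,4] min(20,3)*4=12 best=260 → r--
[0,3] min(20,6)*3=18 best=260 → r--
[0,2] min(20,16)*2=32 best=260 → r--
[0,1] min(20,19)*1=19 best=260 → r--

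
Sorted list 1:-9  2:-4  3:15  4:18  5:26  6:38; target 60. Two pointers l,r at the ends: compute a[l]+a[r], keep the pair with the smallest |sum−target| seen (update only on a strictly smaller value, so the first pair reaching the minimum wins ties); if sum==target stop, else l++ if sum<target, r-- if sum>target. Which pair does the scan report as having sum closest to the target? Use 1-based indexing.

pair (18, 38) with sum 56 (|Δ|=4)

[1,6] -9+38=29 d=31 * → l++
[2,6] -4+38=34 d=26 * → l++
[3,6] 15+38=53 d=7 * → l++
[4,6] 18+38=56 d=4 * → l++
[5,6] 26+38=64 d=4 → r--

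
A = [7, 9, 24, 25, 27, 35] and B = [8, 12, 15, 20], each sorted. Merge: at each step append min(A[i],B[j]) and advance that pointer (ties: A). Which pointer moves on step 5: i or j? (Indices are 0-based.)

[i=0,j=0] A[i]=7<=B[j]=8 take 7 → i++
[i=1,j=0] A[i]=9>B[j]=8 take 8 → j++
[i=1,j=1] A[i]=9<=B[j]=12 take 9 → i++
[i=2,j=1] A[i]=24>B[j]=12 take 12 → j++
[i=2,j=2] A[i]=24>B[j]=15 take 15 → j++

j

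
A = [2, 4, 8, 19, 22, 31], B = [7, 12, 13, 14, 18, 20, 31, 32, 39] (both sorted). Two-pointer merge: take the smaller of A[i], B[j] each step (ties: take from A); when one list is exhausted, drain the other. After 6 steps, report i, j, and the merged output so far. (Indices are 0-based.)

[i=0,j=0] A[i]=2<=B[j]=7 take 2 → i++
[i=1,j=0] A[i]=4<=B[j]=7 take 4 → i++
[i=2,j=0] A[i]=8>B[j]=7 take 7 → j++
[i=2,j=1] A[i]=8<=B[j]=12 take 8 → i++
[i=3,j=1] A[i]=19>B[j]=12 take 12 → j++
[i=3,j=2] A[i]=19>B[j]=13 take 13 → j++

i=3, j=3, merged so far=[2, 4, 7, 8, 12, 13]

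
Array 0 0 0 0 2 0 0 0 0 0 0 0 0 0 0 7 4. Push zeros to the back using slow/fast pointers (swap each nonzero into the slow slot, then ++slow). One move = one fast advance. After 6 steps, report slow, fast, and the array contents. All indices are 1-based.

slow=1 fast=1: a[fast]=0, fast++
slow=1 fast=2: a[fast]=0, fast++
slow=1 fast=3: a[fast]=0, fast++
slow=1 fast=4: a[fast]=0, fast++
slow=1 fast=5: a[fast]=2≠0 swap→a[1]=2, slow++,fast++
slow=2 fast=6: a[fast]=0, fast++

slow=2, fast=7, a=[2, 0, 0, 0, 0, 0, 0, 0, 0, 0, 0, 0, 0, 0, 0, 7, 4]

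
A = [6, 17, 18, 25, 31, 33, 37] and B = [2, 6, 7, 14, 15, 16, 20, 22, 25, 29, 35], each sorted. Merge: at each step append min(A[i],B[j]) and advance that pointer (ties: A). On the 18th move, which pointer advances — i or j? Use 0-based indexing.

[i=0,j=0] A[i]=6>B[j]=2 take 2 → j++
[i=0,j=1] A[i]=6<=B[j]=6 take 6 → i++
[i=1,j=1] A[i]=17>B[j]=6 take 6 → j++
[i=1,j=2] A[i]=17>B[j]=7 take 7 → j++
[i=1,j=3] A[i]=17>B[j]=14 take 14 → j++
[i=1,j=4] A[i]=17>B[j]=15 take 15 → j++
[i=1,j=5] A[i]=17>B[j]=16 take 16 → j++
[i=1,j=6] A[i]=17<=B[j]=20 take 17 → i++
[i=2,j=6] A[i]=18<=B[j]=20 take 18 → i++
[i=3,j=6] A[i]=25>B[j]=20 take 20 → j++
[i=3,j=7] A[i]=25>B[j]=22 take 22 → j++
[i=3,j=8] A[i]=25<=B[j]=25 take 25 → i++
[i=4,j=8] A[i]=31>B[j]=25 take 25 → j++
[i=4,j=9] A[i]=31>B[j]=29 take 29 → j++
[i=4,j=10] A[i]=31<=B[j]=35 take 31 → i++
[i=5,j=10] A[i]=33<=B[j]=35 take 33 → i++
[i=6,j=10] A[i]=37>B[j]=35 take 35 → j++
[i=6,j=11] B done, take A[i]=37 → i++

i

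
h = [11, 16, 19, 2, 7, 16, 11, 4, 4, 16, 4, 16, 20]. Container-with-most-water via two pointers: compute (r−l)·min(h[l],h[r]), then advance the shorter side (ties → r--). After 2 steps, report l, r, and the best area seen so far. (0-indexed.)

l=0 r=12: min(11,20)*12=132 best=132 *, l++
l=1 r=12: min(16,20)*11=176 best=176 *, l++

l=2, r=12, best area=176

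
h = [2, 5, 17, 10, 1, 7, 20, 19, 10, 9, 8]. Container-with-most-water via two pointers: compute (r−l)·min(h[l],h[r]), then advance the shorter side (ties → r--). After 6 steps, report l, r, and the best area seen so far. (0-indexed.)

l=3, r=7, best area=85

l=0 r=10: min(2,8)*10=20 best=20 *, l++
l=1 r=10: min(5,8)*9=45 best=45 *, l++
l=2 r=10: min(17,8)*8=64 best=64 *, r--
l=2 r=9: min(17,9)*7=63 best=64, r--
l=2 r=8: min(17,10)*6=60 best=64, r--
l=2 r=7: min(17,19)*5=85 best=85 *, l++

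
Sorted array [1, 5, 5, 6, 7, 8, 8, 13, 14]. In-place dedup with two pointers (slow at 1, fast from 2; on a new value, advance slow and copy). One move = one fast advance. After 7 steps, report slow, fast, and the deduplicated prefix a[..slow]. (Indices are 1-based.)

slow=6, fast=9, prefix=[1, 5, 6, 7, 8, 13]

slow=1 fast=2: a[fast]=5≠a[slow]=1 write a[2]=5, slow++,fast++
slow=2 fast=3: a[fast]=5=a[slow] dup, fast++
slow=2 fast=4: a[fast]=6≠a[slow]=5 write a[3]=6, slow++,fast++
slow=3 fast=5: a[fast]=7≠a[slow]=6 write a[4]=7, slow++,fast++
slow=4 fast=6: a[fast]=8≠a[slow]=7 write a[5]=8, slow++,fast++
slow=5 fast=7: a[fast]=8=a[slow] dup, fast++
slow=5 fast=8: a[fast]=13≠a[slow]=8 write a[6]=13, slow++,fast++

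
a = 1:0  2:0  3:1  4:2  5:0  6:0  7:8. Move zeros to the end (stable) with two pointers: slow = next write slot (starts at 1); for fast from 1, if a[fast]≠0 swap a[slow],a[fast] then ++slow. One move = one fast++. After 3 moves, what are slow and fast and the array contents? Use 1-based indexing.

slow=2, fast=4, a=[1, 0, 0, 2, 0, 0, 8]

(s=1,f=1) a[fast]=0 → fast++
(s=1,f=2) a[fast]=0 → fast++
(s=1,f=3) a[fast]=1≠0 swap→a[1]=1 → slow++,fast++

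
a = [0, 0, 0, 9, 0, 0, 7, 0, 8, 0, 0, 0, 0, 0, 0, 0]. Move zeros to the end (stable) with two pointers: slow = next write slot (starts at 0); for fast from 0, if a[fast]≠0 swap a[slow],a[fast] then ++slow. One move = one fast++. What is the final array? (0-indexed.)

[9, 7, 8, 0, 0, 0, 0, 0, 0, 0, 0, 0, 0, 0, 0, 0]

slow=0 fast=0: a[fast]=0, fast++
slow=0 fast=1: a[fast]=0, fast++
slow=0 fast=2: a[fast]=0, fast++
slow=0 fast=3: a[fast]=9≠0 swap→a[0]=9, slow++,fast++
slow=1 fast=4: a[fast]=0, fast++
slow=1 fast=5: a[fast]=0, fast++
slow=1 fast=6: a[fast]=7≠0 swap→a[1]=7, slow++,fast++
slow=2 fast=7: a[fast]=0, fast++
slow=2 fast=8: a[fast]=8≠0 swap→a[2]=8, slow++,fast++
slow=3 fast=9: a[fast]=0, fast++
slow=3 fast=10: a[fast]=0, fast++
slow=3 fast=11: a[fast]=0, fast++
slow=3 fast=12: a[fast]=0, fast++
slow=3 fast=13: a[fast]=0, fast++
slow=3 fast=14: a[fast]=0, fast++
slow=3 fast=15: a[fast]=0, fast++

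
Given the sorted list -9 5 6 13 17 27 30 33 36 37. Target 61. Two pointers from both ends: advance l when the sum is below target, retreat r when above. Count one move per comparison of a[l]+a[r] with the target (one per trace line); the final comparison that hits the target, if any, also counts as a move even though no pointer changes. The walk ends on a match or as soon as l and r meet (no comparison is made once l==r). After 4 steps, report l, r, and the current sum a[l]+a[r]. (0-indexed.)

l=4, r=9, sum=54

[0,9] -9+37=28 <61 → l++
[1,9] 5+37=42 <61 → l++
[2,9] 6+37=43 <61 → l++
[3,9] 13+37=50 <61 → l++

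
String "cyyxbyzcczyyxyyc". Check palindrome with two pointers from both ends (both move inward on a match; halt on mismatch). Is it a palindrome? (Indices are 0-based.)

l=0 r=15: 'c'=='c', l++,r--
l=1 r=14: 'y'=='y', l++,r--
l=2 r=13: 'y'=='y', l++,r--
l=3 r=12: 'x'=='x', l++,r--
l=4 r=11: 'b'!='y', stop

not a palindrome (mismatch at 4,11)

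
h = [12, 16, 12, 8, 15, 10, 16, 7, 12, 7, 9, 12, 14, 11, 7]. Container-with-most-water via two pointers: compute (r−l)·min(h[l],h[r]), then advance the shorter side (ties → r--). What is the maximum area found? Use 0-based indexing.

l=0 r=14: min(12,7)*14=98 best=98 *, r--
l=0 r=13: min(12,11)*13=143 best=143 *, r--
l=0 r=12: min(12,14)*12=144 best=144 *, l++
l=1 r=12: min(16,14)*11=154 best=154 *, r--
l=1 r=11: min(16,12)*10=120 best=154, r--
l=1 r=10: min(16,9)*9=81 best=154, r--
l=1 r=9: min(16,7)*8=56 best=154, r--
l=1 r=8: min(16,12)*7=84 best=154, r--
l=1 r=7: min(16,7)*6=42 best=154, r--
l=1 r=6: min(16,16)*5=80 best=154, r--
l=1 r=5: min(16,10)*4=40 best=154, r--
l=1 r=4: min(16,15)*3=45 best=154, r--
l=1 r=3: min(16,8)*2=16 best=154, r--
l=1 r=2: min(16,12)*1=12 best=154, r--

max area = 154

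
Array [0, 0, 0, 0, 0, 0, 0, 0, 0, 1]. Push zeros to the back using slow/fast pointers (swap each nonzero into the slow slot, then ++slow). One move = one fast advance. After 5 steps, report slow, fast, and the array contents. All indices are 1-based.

slow=1, fast=6, a=[0, 0, 0, 0, 0, 0, 0, 0, 0, 1]

slow=1 fast=1: a[fast]=0, fast++
slow=1 fast=2: a[fast]=0, fast++
slow=1 fast=3: a[fast]=0, fast++
slow=1 fast=4: a[fast]=0, fast++
slow=1 fast=5: a[fast]=0, fast++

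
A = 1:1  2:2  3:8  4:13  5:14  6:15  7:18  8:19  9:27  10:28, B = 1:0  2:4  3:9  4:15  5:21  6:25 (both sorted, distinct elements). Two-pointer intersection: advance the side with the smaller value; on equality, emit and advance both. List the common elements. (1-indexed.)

intersection = [15]

i=1 j=1: 1>0, j++
i=1 j=2: 1<4, i++
i=2 j=2: 2<4, i++
i=3 j=2: 8>4, j++
i=3 j=3: 8<9, i++
i=4 j=3: 13>9, j++
i=4 j=4: 13<15, i++
i=5 j=4: 14<15, i++
i=6 j=4: 15==15 emit, i++,j++
i=7 j=5: 18<21, i++
i=8 j=5: 19<21, i++
i=9 j=5: 27>21, j++
i=9 j=6: 27>25, j++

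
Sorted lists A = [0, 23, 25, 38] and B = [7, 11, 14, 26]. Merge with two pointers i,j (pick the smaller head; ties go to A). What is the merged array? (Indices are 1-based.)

[i=1,j=1] A[i]=0<=B[j]=7 take 0 → i++
[i=2,j=1] A[i]=23>B[j]=7 take 7 → j++
[i=2,j=2] A[i]=23>B[j]=11 take 11 → j++
[i=2,j=3] A[i]=23>B[j]=14 take 14 → j++
[i=2,j=4] A[i]=23<=B[j]=26 take 23 → i++
[i=3,j=4] A[i]=25<=B[j]=26 take 25 → i++
[i=4,j=4] A[i]=38>B[j]=26 take 26 → j++
[i=4,j=5] B done, take A[i]=38 → i++

[0, 7, 11, 14, 23, 25, 26, 38]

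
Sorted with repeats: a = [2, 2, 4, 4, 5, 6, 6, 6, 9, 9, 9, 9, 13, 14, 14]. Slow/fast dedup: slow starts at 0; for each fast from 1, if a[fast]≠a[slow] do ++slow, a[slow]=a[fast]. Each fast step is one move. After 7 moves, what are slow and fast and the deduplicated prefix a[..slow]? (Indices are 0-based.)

slow=3, fast=8, prefix=[2, 4, 5, 6]

(s=0,f=1) a[fast]=2=a[slow] dup → fast++
(s=0,f=2) a[fast]=4≠a[slow]=2 write a[1]=4 → slow++,fast++
(s=1,f=3) a[fast]=4=a[slow] dup → fast++
(s=1,f=4) a[fast]=5≠a[slow]=4 write a[2]=5 → slow++,fast++
(s=2,f=5) a[fast]=6≠a[slow]=5 write a[3]=6 → slow++,fast++
(s=3,f=6) a[fast]=6=a[slow] dup → fast++
(s=3,f=7) a[fast]=6=a[slow] dup → fast++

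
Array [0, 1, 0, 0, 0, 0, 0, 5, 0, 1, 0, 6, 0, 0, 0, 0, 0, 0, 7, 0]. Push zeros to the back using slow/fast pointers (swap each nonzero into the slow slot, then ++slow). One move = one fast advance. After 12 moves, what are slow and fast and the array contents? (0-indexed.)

slow=0 fast=0: a[fast]=0, fast++
slow=0 fast=1: a[fast]=1≠0 swap→a[0]=1, slow++,fast++
slow=1 fast=2: a[fast]=0, fast++
slow=1 fast=3: a[fast]=0, fast++
slow=1 fast=4: a[fast]=0, fast++
slow=1 fast=5: a[fast]=0, fast++
slow=1 fast=6: a[fast]=0, fast++
slow=1 fast=7: a[fast]=5≠0 swap→a[1]=5, slow++,fast++
slow=2 fast=8: a[fast]=0, fast++
slow=2 fast=9: a[fast]=1≠0 swap→a[2]=1, slow++,fast++
slow=3 fast=10: a[fast]=0, fast++
slow=3 fast=11: a[fast]=6≠0 swap→a[3]=6, slow++,fast++

slow=4, fast=12, a=[1, 5, 1, 6, 0, 0, 0, 0, 0, 0, 0, 0, 0, 0, 0, 0, 0, 0, 7, 0]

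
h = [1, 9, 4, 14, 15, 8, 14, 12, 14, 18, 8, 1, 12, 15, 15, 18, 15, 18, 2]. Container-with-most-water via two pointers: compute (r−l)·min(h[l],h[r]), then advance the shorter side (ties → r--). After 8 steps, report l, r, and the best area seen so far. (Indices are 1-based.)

l=8, r=18, best area=196

[1,19] min(1,2)*18=18 best=18 * → l++
[2,19] min(9,2)*17=34 best=34 * → r--
[2,18] min(9,18)*16=144 best=144 * → l++
[3,18] min(4,18)*15=60 best=144 → l++
[4,18] min(14,18)*14=196 best=196 * → l++
[5,18] min(15,18)*13=195 best=196 → l++
[6,18] min(8,18)*12=96 best=196 → l++
[7,18] min(14,18)*11=154 best=196 → l++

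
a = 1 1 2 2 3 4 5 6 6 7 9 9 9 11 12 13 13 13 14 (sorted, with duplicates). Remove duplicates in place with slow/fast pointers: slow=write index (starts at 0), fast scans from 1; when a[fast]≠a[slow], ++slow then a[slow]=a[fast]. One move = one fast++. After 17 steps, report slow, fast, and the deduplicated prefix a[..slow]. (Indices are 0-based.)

(s=0,f=1) a[fast]=1=a[slow] dup → fast++
(s=0,f=2) a[fast]=2≠a[slow]=1 write a[1]=2 → slow++,fast++
(s=1,f=3) a[fast]=2=a[slow] dup → fast++
(s=1,f=4) a[fast]=3≠a[slow]=2 write a[2]=3 → slow++,fast++
(s=2,f=5) a[fast]=4≠a[slow]=3 write a[3]=4 → slow++,fast++
(s=3,f=6) a[fast]=5≠a[slow]=4 write a[4]=5 → slow++,fast++
(s=4,f=7) a[fast]=6≠a[slow]=5 write a[5]=6 → slow++,fast++
(s=5,f=8) a[fast]=6=a[slow] dup → fast++
(s=5,f=9) a[fast]=7≠a[slow]=6 write a[6]=7 → slow++,fast++
(s=6,f=10) a[fast]=9≠a[slow]=7 write a[7]=9 → slow++,fast++
(s=7,f=11) a[fast]=9=a[slow] dup → fast++
(s=7,f=12) a[fast]=9=a[slow] dup → fast++
(s=7,f=13) a[fast]=11≠a[slow]=9 write a[8]=11 → slow++,fast++
(s=8,f=14) a[fast]=12≠a[slow]=11 write a[9]=12 → slow++,fast++
(s=9,f=15) a[fast]=13≠a[slow]=12 write a[10]=13 → slow++,fast++
(s=10,f=16) a[fast]=13=a[slow] dup → fast++
(s=10,f=17) a[fast]=13=a[slow] dup → fast++

slow=10, fast=18, prefix=[1, 2, 3, 4, 5, 6, 7, 9, 11, 12, 13]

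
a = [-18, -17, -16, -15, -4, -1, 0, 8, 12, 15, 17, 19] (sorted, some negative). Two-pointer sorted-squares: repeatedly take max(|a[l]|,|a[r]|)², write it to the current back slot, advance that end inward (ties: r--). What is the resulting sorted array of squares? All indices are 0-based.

l=0 r=11: |-18|<=|19| out[11]=361, r--
l=0 r=10: |-18|>|17| out[10]=324, l++
l=1 r=10: |-17|<=|17| out[9]=289, r--
l=1 r=9: |-17|>|15| out[8]=289, l++
l=2 r=9: |-16|>|15| out[7]=256, l++
l=3 r=9: |-15|<=|15| out[6]=225, r--
l=3 r=8: |-15|>|12| out[5]=225, l++
l=4 r=8: |-4|<=|12| out[4]=144, r--
l=4 r=7: |-4|<=|8| out[3]=64, r--
l=4 r=6: |-4|>|0| out[2]=16, l++
l=5 r=6: |-1|>|0| out[1]=1, l++
l=6 r=6: |0|<=|0| out[0]=0, r--

[0, 1, 16, 64, 144, 225, 225, 256, 289, 289, 324, 361]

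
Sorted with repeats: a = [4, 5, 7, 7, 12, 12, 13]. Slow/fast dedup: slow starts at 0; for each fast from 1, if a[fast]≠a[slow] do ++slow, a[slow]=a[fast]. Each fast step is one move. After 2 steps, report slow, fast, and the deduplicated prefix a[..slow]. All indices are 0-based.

slow=0 fast=1: a[fast]=5≠a[slow]=4 write a[1]=5, slow++,fast++
slow=1 fast=2: a[fast]=7≠a[slow]=5 write a[2]=7, slow++,fast++

slow=2, fast=3, prefix=[4, 5, 7]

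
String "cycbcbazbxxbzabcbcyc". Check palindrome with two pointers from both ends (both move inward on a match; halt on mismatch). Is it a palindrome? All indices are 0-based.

[0,19] 'c'=='c' → l++,r--
[1,18] 'y'=='y' → l++,r--
[2,17] 'c'=='c' → l++,r--
[3,16] 'b'=='b' → l++,r--
[4,15] 'c'=='c' → l++,r--
[5,14] 'b'=='b' → l++,r--
[6,13] 'a'=='a' → l++,r--
[7,12] 'z'=='z' → l++,r--
[8,11] 'b'=='b' → l++,r--
[9,10] 'x'=='x' → l++,r--

palindrome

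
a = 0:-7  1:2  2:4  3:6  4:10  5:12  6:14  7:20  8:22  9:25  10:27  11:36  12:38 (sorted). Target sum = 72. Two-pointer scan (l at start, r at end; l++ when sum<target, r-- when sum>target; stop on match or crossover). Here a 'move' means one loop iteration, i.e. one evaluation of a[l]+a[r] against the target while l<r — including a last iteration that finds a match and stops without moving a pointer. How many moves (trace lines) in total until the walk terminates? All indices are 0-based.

l=0 r=12: -7+38=31 <72, l++
l=1 r=12: 2+38=40 <72, l++
l=2 r=12: 4+38=42 <72, l++
l=3 r=12: 6+38=44 <72, l++
l=4 r=12: 10+38=48 <72, l++
l=5 r=12: 12+38=50 <72, l++
l=6 r=12: 14+38=52 <72, l++
l=7 r=12: 20+38=58 <72, l++
l=8 r=12: 22+38=60 <72, l++
l=9 r=12: 25+38=63 <72, l++
l=10 r=12: 27+38=65 <72, l++
l=11 r=12: 36+38=74 >72, r--

12 moves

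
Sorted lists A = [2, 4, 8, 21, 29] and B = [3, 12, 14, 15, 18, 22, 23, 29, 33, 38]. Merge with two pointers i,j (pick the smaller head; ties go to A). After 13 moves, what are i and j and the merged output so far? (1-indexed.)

i=6, j=9, merged so far=[2, 3, 4, 8, 12, 14, 15, 18, 21, 22, 23, 29, 29]

i=1 j=1: A[i]=2<=B[j]=3 take 2, i++
i=2 j=1: A[i]=4>B[j]=3 take 3, j++
i=2 j=2: A[i]=4<=B[j]=12 take 4, i++
i=3 j=2: A[i]=8<=B[j]=12 take 8, i++
i=4 j=2: A[i]=21>B[j]=12 take 12, j++
i=4 j=3: A[i]=21>B[j]=14 take 14, j++
i=4 j=4: A[i]=21>B[j]=15 take 15, j++
i=4 j=5: A[i]=21>B[j]=18 take 18, j++
i=4 j=6: A[i]=21<=B[j]=22 take 21, i++
i=5 j=6: A[i]=29>B[j]=22 take 22, j++
i=5 j=7: A[i]=29>B[j]=23 take 23, j++
i=5 j=8: A[i]=29<=B[j]=29 take 29, i++
i=6 j=8: A done, take B[j]=29, j++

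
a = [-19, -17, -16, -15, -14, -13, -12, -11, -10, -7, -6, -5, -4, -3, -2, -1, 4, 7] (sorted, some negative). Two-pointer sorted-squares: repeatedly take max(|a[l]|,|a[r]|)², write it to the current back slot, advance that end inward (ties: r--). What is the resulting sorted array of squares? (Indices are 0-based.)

[1, 4, 9, 16, 16, 25, 36, 49, 49, 100, 121, 144, 169, 196, 225, 256, 289, 361]

l=0 r=17: |-19|>|7| out[17]=361, l++
l=1 r=17: |-17|>|7| out[16]=289, l++
l=2 r=17: |-16|>|7| out[15]=256, l++
l=3 r=17: |-15|>|7| out[14]=225, l++
l=4 r=17: |-14|>|7| out[13]=196, l++
l=5 r=17: |-13|>|7| out[12]=169, l++
l=6 r=17: |-12|>|7| out[11]=144, l++
l=7 r=17: |-11|>|7| out[10]=121, l++
l=8 r=17: |-10|>|7| out[9]=100, l++
l=9 r=17: |-7|<=|7| out[8]=49, r--
l=9 r=16: |-7|>|4| out[7]=49, l++
l=10 r=16: |-6|>|4| out[6]=36, l++
l=11 r=16: |-5|>|4| out[5]=25, l++
l=12 r=16: |-4|<=|4| out[4]=16, r--
l=12 r=15: |-4|>|-1| out[3]=16, l++
l=13 r=15: |-3|>|-1| out[2]=9, l++
l=14 r=15: |-2|>|-1| out[1]=4, l++
l=15 r=15: |-1|<=|-1| out[0]=1, r--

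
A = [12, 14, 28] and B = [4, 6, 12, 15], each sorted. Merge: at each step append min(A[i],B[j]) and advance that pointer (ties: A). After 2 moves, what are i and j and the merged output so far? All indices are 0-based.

i=0, j=2, merged so far=[4, 6]

[i=0,j=0] A[i]=12>B[j]=4 take 4 → j++
[i=0,j=1] A[i]=12>B[j]=6 take 6 → j++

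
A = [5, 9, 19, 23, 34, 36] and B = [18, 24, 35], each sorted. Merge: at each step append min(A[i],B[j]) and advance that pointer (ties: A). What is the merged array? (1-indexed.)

[5, 9, 18, 19, 23, 24, 34, 35, 36]

[i=1,j=1] A[i]=5<=B[j]=18 take 5 → i++
[i=2,j=1] A[i]=9<=B[j]=18 take 9 → i++
[i=3,j=1] A[i]=19>B[j]=18 take 18 → j++
[i=3,j=2] A[i]=19<=B[j]=24 take 19 → i++
[i=4,j=2] A[i]=23<=B[j]=24 take 23 → i++
[i=5,j=2] A[i]=34>B[j]=24 take 24 → j++
[i=5,j=3] A[i]=34<=B[j]=35 take 34 → i++
[i=6,j=3] A[i]=36>B[j]=35 take 35 → j++
[i=6,j=4] B done, take A[i]=36 → i++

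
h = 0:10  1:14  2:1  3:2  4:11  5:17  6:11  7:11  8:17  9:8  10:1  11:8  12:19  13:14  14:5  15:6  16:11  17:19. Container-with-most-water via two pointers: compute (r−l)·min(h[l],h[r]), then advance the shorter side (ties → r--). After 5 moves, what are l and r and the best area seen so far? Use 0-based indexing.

l=5, r=17, best area=224

l=0 r=17: min(10,19)*17=170 best=170 *, l++
l=1 r=17: min(14,19)*16=224 best=224 *, l++
l=2 r=17: min(1,19)*15=15 best=224, l++
l=3 r=17: min(2,19)*14=28 best=224, l++
l=4 r=17: min(11,19)*13=143 best=224, l++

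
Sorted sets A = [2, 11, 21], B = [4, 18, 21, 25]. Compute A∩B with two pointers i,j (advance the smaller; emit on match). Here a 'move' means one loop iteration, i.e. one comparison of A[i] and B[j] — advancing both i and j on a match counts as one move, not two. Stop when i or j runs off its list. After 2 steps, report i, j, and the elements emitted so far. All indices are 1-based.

[i=1,j=1] 2<4 → i++
[i=2,j=1] 11>4 → j++

i=2, j=2, emitted=[]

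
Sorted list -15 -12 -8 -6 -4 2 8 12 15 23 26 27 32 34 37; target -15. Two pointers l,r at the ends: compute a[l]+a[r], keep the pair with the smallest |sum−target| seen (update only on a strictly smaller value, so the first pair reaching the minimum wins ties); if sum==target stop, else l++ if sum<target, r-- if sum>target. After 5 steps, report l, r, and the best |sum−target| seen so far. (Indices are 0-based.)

l=0 r=14: -15+37=22 d=37 *, r--
l=0 r=13: -15+34=19 d=34 *, r--
l=0 r=12: -15+32=17 d=32 *, r--
l=0 r=11: -15+27=12 d=27 *, r--
l=0 r=10: -15+26=11 d=26 *, r--

l=0, r=9, best |Δ|=26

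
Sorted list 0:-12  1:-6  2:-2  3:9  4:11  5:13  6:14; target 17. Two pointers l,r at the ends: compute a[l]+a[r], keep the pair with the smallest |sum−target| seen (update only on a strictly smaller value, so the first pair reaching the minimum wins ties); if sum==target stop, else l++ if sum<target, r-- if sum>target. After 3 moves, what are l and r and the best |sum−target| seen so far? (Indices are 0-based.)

l=3, r=6, best |Δ|=5

l=0 r=6: -12+14=2 d=15 *, l++
l=1 r=6: -6+14=8 d=9 *, l++
l=2 r=6: -2+14=12 d=5 *, l++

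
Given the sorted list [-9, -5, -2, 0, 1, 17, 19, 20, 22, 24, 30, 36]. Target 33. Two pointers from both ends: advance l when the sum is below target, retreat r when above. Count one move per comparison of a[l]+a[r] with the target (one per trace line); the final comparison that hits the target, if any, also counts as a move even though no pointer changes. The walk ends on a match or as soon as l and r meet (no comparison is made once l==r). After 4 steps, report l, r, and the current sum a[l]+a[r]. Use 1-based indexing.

l=4, r=11, sum=30

l=1 r=12: -9+36=27 <33, l++
l=2 r=12: -5+36=31 <33, l++
l=3 r=12: -2+36=34 >33, r--
l=3 r=11: -2+30=28 <33, l++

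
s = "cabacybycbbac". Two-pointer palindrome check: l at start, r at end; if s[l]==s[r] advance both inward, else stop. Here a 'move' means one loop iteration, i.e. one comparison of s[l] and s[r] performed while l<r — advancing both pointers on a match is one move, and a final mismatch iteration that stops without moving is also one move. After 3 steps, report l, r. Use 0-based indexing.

l=3, r=9

[0,12] 'c'=='c' → l++,r--
[1,11] 'a'=='a' → l++,r--
[2,10] 'b'=='b' → l++,r--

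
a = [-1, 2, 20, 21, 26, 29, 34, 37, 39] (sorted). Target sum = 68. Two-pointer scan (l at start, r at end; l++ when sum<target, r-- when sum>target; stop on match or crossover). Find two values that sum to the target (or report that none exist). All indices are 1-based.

[1,9] -1+39=38 <68 → l++
[2,9] 2+39=41 <68 → l++
[3,9] 20+39=59 <68 → l++
[4,9] 21+39=60 <68 → l++
[5,9] 26+39=65 <68 → l++
[6,9] 29+39=68 → found

(29, 39)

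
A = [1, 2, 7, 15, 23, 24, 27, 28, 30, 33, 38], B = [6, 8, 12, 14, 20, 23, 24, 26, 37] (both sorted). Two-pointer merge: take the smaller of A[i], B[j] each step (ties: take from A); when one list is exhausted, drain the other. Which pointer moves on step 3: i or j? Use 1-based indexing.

j

[i=1,j=1] A[i]=1<=B[j]=6 take 1 → i++
[i=2,j=1] A[i]=2<=B[j]=6 take 2 → i++
[i=3,j=1] A[i]=7>B[j]=6 take 6 → j++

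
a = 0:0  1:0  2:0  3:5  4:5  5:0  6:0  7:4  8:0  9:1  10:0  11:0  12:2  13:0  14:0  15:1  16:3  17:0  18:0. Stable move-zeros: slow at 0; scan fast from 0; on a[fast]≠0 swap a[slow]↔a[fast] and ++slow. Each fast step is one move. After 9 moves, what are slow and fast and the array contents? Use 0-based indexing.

slow=0 fast=0: a[fast]=0, fast++
slow=0 fast=1: a[fast]=0, fast++
slow=0 fast=2: a[fast]=0, fast++
slow=0 fast=3: a[fast]=5≠0 swap→a[0]=5, slow++,fast++
slow=1 fast=4: a[fast]=5≠0 swap→a[1]=5, slow++,fast++
slow=2 fast=5: a[fast]=0, fast++
slow=2 fast=6: a[fast]=0, fast++
slow=2 fast=7: a[fast]=4≠0 swap→a[2]=4, slow++,fast++
slow=3 fast=8: a[fast]=0, fast++

slow=3, fast=9, a=[5, 5, 4, 0, 0, 0, 0, 0, 0, 1, 0, 0, 2, 0, 0, 1, 3, 0, 0]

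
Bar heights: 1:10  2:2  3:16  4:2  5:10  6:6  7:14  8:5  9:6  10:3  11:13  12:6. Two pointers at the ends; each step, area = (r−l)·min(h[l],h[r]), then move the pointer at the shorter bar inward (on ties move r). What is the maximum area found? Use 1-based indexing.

max area = 104

[1,12] min(10,6)*11=66 best=66 * → r--
[1,11] min(10,13)*10=100 best=100 * → l++
[2,11] min(2,13)*9=18 best=100 → l++
[3,11] min(16,13)*8=104 best=104 * → r--
[3,10] min(16,3)*7=21 best=104 → r--
[3,9] min(16,6)*6=36 best=104 → r--
[3,8] min(16,5)*5=25 best=104 → r--
[3,7] min(16,14)*4=56 best=104 → r--
[3,6] min(16,6)*3=18 best=104 → r--
[3,5] min(16,10)*2=20 best=104 → r--
[3,4] min(16,2)*1=2 best=104 → r--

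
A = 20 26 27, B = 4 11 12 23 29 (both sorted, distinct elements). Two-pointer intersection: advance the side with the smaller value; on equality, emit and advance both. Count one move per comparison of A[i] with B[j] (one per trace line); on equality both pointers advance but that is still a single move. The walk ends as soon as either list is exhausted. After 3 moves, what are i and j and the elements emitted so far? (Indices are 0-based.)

i=0 j=0: 20>4, j++
i=0 j=1: 20>11, j++
i=0 j=2: 20>12, j++

i=0, j=3, emitted=[]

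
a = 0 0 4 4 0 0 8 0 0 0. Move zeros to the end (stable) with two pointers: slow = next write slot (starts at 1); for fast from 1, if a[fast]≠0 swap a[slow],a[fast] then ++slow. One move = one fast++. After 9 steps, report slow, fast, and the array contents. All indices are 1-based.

slow=1 fast=1: a[fast]=0, fast++
slow=1 fast=2: a[fast]=0, fast++
slow=1 fast=3: a[fast]=4≠0 swap→a[1]=4, slow++,fast++
slow=2 fast=4: a[fast]=4≠0 swap→a[2]=4, slow++,fast++
slow=3 fast=5: a[fast]=0, fast++
slow=3 fast=6: a[fast]=0, fast++
slow=3 fast=7: a[fast]=8≠0 swap→a[3]=8, slow++,fast++
slow=4 fast=8: a[fast]=0, fast++
slow=4 fast=9: a[fast]=0, fast++

slow=4, fast=10, a=[4, 4, 8, 0, 0, 0, 0, 0, 0, 0]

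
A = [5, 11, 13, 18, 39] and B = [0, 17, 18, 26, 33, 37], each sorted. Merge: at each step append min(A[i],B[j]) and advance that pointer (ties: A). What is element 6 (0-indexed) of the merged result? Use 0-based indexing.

i=0 j=0: A[i]=5>B[j]=0 take 0, j++
i=0 j=1: A[i]=5<=B[j]=17 take 5, i++
i=1 j=1: A[i]=11<=B[j]=17 take 11, i++
i=2 j=1: A[i]=13<=B[j]=17 take 13, i++
i=3 j=1: A[i]=18>B[j]=17 take 17, j++
i=3 j=2: A[i]=18<=B[j]=18 take 18, i++
i=4 j=2: A[i]=39>B[j]=18 take 18, j++
i=4 j=3: A[i]=39>B[j]=26 take 26, j++
i=4 j=4: A[i]=39>B[j]=33 take 33, j++
i=4 j=5: A[i]=39>B[j]=37 take 37, j++
i=4 j=6: B done, take A[i]=39, i++

merged[6] = 18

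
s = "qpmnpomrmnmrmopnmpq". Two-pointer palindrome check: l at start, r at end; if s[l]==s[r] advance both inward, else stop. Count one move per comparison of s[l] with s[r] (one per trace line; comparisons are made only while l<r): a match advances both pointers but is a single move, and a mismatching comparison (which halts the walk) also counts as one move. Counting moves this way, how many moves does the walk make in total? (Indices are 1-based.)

9 moves

l=1 r=19: 'q'=='q', l++,r--
l=2 r=18: 'p'=='p', l++,r--
l=3 r=17: 'm'=='m', l++,r--
l=4 r=16: 'n'=='n', l++,r--
l=5 r=15: 'p'=='p', l++,r--
l=6 r=14: 'o'=='o', l++,r--
l=7 r=13: 'm'=='m', l++,r--
l=8 r=12: 'r'=='r', l++,r--
l=9 r=11: 'm'=='m', l++,r--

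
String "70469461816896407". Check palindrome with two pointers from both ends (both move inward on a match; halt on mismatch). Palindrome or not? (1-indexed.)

l=1 r=17: '7'=='7', l++,r--
l=2 r=16: '0'=='0', l++,r--
l=3 r=15: '4'=='4', l++,r--
l=4 r=14: '6'=='6', l++,r--
l=5 r=13: '9'=='9', l++,r--
l=6 r=12: '4'!='8', stop

not a palindrome (mismatch at 6,12)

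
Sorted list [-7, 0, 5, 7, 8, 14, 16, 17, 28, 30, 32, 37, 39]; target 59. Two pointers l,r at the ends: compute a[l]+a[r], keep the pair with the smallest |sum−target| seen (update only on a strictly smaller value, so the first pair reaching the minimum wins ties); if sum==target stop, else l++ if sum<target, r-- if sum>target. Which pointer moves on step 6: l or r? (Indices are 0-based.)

l

l=0 r=12: -7+39=32 d=27 *, l++
l=1 r=12: 0+39=39 d=20 *, l++
l=2 r=12: 5+39=44 d=15 *, l++
l=3 r=12: 7+39=46 d=13 *, l++
l=4 r=12: 8+39=47 d=12 *, l++
l=5 r=12: 14+39=53 d=6 *, l++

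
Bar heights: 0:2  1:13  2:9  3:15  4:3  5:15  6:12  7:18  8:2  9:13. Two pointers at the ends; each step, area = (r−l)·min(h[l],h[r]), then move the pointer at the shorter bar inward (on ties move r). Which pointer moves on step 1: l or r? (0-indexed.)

l

[0,9] min(2,13)*9=18 best=18 * → l++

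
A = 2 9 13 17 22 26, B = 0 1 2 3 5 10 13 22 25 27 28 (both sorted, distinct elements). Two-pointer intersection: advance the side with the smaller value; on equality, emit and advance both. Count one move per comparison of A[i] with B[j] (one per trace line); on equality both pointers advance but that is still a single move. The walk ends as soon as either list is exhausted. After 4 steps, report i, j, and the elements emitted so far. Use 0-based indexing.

i=1, j=4, emitted=[2]

[i=0,j=0] 2>0 → j++
[i=0,j=1] 2>1 → j++
[i=0,j=2] 2==2 emit → i++,j++
[i=1,j=3] 9>3 → j++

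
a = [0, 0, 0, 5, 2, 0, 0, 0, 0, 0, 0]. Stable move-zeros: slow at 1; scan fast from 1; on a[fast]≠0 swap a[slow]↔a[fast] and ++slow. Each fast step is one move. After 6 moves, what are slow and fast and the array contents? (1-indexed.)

slow=3, fast=7, a=[5, 2, 0, 0, 0, 0, 0, 0, 0, 0, 0]

slow=1 fast=1: a[fast]=0, fast++
slow=1 fast=2: a[fast]=0, fast++
slow=1 fast=3: a[fast]=0, fast++
slow=1 fast=4: a[fast]=5≠0 swap→a[1]=5, slow++,fast++
slow=2 fast=5: a[fast]=2≠0 swap→a[2]=2, slow++,fast++
slow=3 fast=6: a[fast]=0, fast++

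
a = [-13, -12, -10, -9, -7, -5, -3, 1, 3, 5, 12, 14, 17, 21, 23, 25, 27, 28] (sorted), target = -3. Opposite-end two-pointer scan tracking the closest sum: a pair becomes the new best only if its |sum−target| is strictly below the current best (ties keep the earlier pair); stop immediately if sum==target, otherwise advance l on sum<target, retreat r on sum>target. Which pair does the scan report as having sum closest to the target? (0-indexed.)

l=0 r=17: -13+28=15 d=18 *, r--
l=0 r=16: -13+27=14 d=17 *, r--
l=0 r=15: -13+25=12 d=15 *, r--
l=0 r=14: -13+23=10 d=13 *, r--
l=0 r=13: -13+21=8 d=11 *, r--
l=0 r=12: -13+17=4 d=7 *, r--
l=0 r=11: -13+14=1 d=4 *, r--
l=0 r=10: -13+12=-1 d=2 *, r--
l=0 r=9: -13+5=-8 d=5, l++
l=1 r=9: -12+5=-7 d=4, l++
l=2 r=9: -10+5=-5 d=2, l++
l=3 r=9: -9+5=-4 d=1 *, l++
l=4 r=9: -7+5=-2 d=1, r--
l=4 r=8: -7+3=-4 d=1, l++
l=5 r=8: -5+3=-2 d=1, r--
l=5 r=7: -5+1=-4 d=1, l++
l=6 r=7: -3+1=-2 d=1, r--

pair (-9, 5) with sum -4 (|Δ|=1)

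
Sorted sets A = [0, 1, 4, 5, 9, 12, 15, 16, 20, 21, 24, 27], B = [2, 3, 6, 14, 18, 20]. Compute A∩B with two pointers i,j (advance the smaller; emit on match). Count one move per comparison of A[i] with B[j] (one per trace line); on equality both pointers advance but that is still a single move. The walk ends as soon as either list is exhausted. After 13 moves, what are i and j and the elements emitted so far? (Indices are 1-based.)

[i=1,j=1] 0<2 → i++
[i=2,j=1] 1<2 → i++
[i=3,j=1] 4>2 → j++
[i=3,j=2] 4>3 → j++
[i=3,j=3] 4<6 → i++
[i=4,j=3] 5<6 → i++
[i=5,j=3] 9>6 → j++
[i=5,j=4] 9<14 → i++
[i=6,j=4] 12<14 → i++
[i=7,j=4] 15>14 → j++
[i=7,j=5] 15<18 → i++
[i=8,j=5] 16<18 → i++
[i=9,j=5] 20>18 → j++

i=9, j=6, emitted=[]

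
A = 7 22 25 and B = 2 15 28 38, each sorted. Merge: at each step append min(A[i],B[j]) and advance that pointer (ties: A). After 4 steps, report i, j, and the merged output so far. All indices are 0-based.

i=2, j=2, merged so far=[2, 7, 15, 22]

[i=0,j=0] A[i]=7>B[j]=2 take 2 → j++
[i=0,j=1] A[i]=7<=B[j]=15 take 7 → i++
[i=1,j=1] A[i]=22>B[j]=15 take 15 → j++
[i=1,j=2] A[i]=22<=B[j]=28 take 22 → i++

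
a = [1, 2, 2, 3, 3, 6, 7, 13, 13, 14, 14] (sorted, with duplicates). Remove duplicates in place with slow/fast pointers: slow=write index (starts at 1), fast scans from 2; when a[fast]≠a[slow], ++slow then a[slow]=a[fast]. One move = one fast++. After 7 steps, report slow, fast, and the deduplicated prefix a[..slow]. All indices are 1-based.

slow=6, fast=9, prefix=[1, 2, 3, 6, 7, 13]

slow=1 fast=2: a[fast]=2≠a[slow]=1 write a[2]=2, slow++,fast++
slow=2 fast=3: a[fast]=2=a[slow] dup, fast++
slow=2 fast=4: a[fast]=3≠a[slow]=2 write a[3]=3, slow++,fast++
slow=3 fast=5: a[fast]=3=a[slow] dup, fast++
slow=3 fast=6: a[fast]=6≠a[slow]=3 write a[4]=6, slow++,fast++
slow=4 fast=7: a[fast]=7≠a[slow]=6 write a[5]=7, slow++,fast++
slow=5 fast=8: a[fast]=13≠a[slow]=7 write a[6]=13, slow++,fast++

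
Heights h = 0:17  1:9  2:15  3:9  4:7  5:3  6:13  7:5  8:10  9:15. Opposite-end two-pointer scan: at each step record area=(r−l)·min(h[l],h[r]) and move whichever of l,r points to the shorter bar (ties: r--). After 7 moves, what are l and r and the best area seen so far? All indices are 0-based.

l=0, r=2, best area=135

l=0 r=9: min(17,15)*9=135 best=135 *, r--
l=0 r=8: min(17,10)*8=80 best=135, r--
l=0 r=7: min(17,5)*7=35 best=135, r--
l=0 r=6: min(17,13)*6=78 best=135, r--
l=0 r=5: min(17,3)*5=15 best=135, r--
l=0 r=4: min(17,7)*4=28 best=135, r--
l=0 r=3: min(17,9)*3=27 best=135, r--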